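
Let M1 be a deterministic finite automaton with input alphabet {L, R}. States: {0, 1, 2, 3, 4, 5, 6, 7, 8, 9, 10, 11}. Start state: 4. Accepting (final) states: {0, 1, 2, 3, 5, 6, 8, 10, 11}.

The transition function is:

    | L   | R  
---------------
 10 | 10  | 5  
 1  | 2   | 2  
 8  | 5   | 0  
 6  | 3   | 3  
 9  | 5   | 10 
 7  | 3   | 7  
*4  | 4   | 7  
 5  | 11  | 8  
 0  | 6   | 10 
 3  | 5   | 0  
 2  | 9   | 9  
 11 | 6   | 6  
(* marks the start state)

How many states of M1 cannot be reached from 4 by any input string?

3

BFS from 4 reaches {0, 3, 4, 5, 6, 7, 8, 10, 11}; the 3 state(s) 1, 2, 9 are never visited.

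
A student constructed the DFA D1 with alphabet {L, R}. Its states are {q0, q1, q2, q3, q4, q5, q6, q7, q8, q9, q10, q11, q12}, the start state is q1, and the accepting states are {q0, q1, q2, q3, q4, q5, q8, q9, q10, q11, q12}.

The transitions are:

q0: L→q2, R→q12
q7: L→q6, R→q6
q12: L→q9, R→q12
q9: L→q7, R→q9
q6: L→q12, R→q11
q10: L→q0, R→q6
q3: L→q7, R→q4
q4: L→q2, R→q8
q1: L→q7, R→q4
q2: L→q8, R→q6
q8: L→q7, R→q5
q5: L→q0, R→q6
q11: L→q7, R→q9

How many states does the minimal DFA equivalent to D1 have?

Reachable states from the start: {q0,q1,q2,q4,q5,q6,q7,q8,q9,q11,q12}. Unreachable: {q3,q10} — drop them.
Initial partition by acceptance: {q0,q1,q2,q4,q5,q8,q9,q11,q12} | {q6,q7}.
Split {q0,q1,q2,q4,q5,q8,q9,q11,q12} by δ(·,L) → {q0,q2,q4,q5,q12} and {q1,q8,q9,q11}.
Refine {q0,q2,q4,q5,q12} on symbol L: members go to different blocks, giving {q0,q4,q5} and {q2,q12}.
Split {q0,q4,q5} by δ(·,L) → {q0,q4} and {q5}.
On input R, block {q0,q4} splits into {q0} and {q4}.
On input L, block {q6,q7} splits into {q6} and {q7}.
Refine {q1,q8,q9,q11} on symbol R: members go to different blocks, giving {q9,q11} and {q1} and {q8}.
On input L, block {q2,q12} splits into {q2} and {q12}.
The partition is now stable with 10 blocks: {q0} | {q6} | {q9,q11} | {q2} | {q5} | {q4} | {q7} | {q1} | {q8} | {q12}.

10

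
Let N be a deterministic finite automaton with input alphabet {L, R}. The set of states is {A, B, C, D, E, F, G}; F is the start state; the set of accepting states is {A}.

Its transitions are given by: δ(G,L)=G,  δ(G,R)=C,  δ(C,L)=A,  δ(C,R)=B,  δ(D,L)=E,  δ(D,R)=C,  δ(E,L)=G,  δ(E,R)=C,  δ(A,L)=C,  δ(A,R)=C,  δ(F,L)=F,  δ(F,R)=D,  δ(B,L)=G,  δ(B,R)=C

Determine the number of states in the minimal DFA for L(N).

4

All states are reachable from the start state.
Initial partition by acceptance: {A} | {B,C,D,E,F,G}.
On input L, block {B,C,D,E,F,G} splits into {B,D,E,F,G} and {C}.
Split {B,D,E,F,G} by δ(·,R) → {B,D,E,G} and {F}.
Stable partition: {A} | {B,D,E,G} | {C} | {F} — 4 equivalence classes.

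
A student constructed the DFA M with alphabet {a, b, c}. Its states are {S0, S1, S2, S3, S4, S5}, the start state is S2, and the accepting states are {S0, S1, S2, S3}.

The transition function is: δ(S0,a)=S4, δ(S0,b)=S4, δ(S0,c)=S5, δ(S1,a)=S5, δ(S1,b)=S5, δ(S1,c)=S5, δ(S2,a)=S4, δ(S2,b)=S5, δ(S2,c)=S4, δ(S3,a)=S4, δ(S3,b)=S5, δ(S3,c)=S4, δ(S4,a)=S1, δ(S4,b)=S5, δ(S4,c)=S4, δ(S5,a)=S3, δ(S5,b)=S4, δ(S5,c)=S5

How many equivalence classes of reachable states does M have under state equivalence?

States {S0} cannot be reached from the start state, so discard them.
Initial partition by acceptance: {S1,S2,S3} | {S4,S5}.
The partition is now stable with 2 blocks: {S1,S2,S3} | {S4,S5}.

2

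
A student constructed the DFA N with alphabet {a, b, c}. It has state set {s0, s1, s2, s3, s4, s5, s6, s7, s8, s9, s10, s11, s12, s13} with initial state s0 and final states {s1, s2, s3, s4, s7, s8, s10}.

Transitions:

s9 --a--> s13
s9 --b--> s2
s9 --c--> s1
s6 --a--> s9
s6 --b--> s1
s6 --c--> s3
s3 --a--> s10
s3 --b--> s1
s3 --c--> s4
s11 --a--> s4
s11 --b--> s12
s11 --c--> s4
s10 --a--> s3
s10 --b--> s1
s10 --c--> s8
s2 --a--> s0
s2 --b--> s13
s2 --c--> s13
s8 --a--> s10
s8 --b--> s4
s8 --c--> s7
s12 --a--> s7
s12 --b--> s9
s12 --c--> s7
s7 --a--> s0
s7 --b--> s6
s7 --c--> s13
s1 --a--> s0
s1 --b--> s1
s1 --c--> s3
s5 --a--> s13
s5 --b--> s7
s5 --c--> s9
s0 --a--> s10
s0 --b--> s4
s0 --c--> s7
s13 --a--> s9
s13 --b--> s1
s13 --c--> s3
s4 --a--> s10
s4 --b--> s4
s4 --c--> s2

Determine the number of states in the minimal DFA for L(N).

7

First remove the unreachable states {s5,s11,s12}; 11 states remain.
Initial partition by acceptance: {s1,s2,s3,s4,s7,s8,s10} | {s0,s6,s9,s13}.
Split {s1,s2,s3,s4,s7,s8,s10} by δ(·,a) → {s3,s4,s8,s10} and {s1,s2,s7}.
On input b, block {s3,s4,s8,s10} splits into {s3,s10} and {s4,s8}.
On input a, block {s0,s6,s9,s13} splits into {s6,s9,s13} and {s0}.
Refine {s6,s9,s13} on symbol c: members go to different blocks, giving {s6,s13} and {s9}.
On input b, block {s1,s2,s7} splits into {s2,s7} and {s1}.
No further refinement is possible. Final partition (7 blocks): {s3,s10} | {s6,s13} | {s2,s7} | {s4,s8} | {s0} | {s9} | {s1}.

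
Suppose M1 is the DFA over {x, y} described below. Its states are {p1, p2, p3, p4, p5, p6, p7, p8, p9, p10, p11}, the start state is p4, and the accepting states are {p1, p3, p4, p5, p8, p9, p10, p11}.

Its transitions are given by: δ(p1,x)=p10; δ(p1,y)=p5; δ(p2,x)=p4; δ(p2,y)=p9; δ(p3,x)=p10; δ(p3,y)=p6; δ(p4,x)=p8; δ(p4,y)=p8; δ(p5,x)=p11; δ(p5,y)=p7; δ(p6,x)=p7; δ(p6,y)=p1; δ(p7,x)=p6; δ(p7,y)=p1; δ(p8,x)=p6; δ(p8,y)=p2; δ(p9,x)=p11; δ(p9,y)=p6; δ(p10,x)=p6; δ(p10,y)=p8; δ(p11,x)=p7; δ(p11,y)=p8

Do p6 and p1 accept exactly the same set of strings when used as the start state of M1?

States {p3} cannot be reached from the start state, so discard them.
P0 = {p1,p4,p5,p8,p9,p10,p11} | {p2,p6,p7}.
Split {p1,p4,p5,p8,p9,p10,p11} by δ(·,x) → {p1,p4,p5,p9} and {p8,p10,p11}.
Split {p1,p4,p5,p9} by δ(·,y) → {p5,p9} and {p1} and {p4}.
Split {p2,p6,p7} by δ(·,x) → {p6,p7} and {p2}.
On input y, block {p8,p10,p11} splits into {p10,p11} and {p8}.
The partition is now stable with 7 blocks: {p5,p9} | {p6,p7} | {p10,p11} | {p1} | {p4} | {p2} | {p8}.
p6 and p1 end up in different blocks, so they are distinguishable. For instance, the string 'ε' is accepted from only p1.

No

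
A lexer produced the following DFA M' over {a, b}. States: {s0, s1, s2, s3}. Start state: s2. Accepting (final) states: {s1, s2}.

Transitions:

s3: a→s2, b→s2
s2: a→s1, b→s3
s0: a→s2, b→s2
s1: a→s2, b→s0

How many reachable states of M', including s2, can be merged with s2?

2

Every state is reachable, so we keep all 4.
P0 = {s1,s2} | {s0,s3}.
Stable partition: {s1,s2} | {s0,s3} — 2 equivalence classes.
The equivalence class containing s2 is {s1,s2}, of size 2.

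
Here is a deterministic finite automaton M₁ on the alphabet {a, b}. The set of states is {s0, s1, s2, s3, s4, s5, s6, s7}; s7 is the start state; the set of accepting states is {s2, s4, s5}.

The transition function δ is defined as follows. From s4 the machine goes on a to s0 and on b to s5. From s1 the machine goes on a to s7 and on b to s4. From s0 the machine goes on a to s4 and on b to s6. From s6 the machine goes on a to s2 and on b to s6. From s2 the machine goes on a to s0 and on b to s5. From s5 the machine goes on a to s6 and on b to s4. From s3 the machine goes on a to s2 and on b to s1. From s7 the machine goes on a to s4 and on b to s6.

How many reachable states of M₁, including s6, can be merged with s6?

3

Reachable states from the start: {s0,s2,s4,s5,s6,s7}. Unreachable: {s1,s3} — drop them.
P0 = {s2,s4,s5} | {s0,s6,s7}.
The partition is now stable with 2 blocks: {s2,s4,s5} | {s0,s6,s7}.
The equivalence class containing s6 is {s0,s6,s7}, of size 3.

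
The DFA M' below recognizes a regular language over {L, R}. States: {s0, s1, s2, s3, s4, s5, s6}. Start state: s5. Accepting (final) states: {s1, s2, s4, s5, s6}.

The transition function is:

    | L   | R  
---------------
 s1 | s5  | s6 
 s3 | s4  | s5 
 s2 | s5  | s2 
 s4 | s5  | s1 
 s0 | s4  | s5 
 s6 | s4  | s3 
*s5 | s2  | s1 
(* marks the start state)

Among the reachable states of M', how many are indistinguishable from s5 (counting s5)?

1

Reachable states from the start: {s1,s2,s3,s4,s5,s6}. Unreachable: {s0} — drop them.
Start with accepting vs non-accepting: {s1,s2,s4,s5,s6} | {s3}.
Refine {s1,s2,s4,s5,s6} on symbol R: members go to different blocks, giving {s1,s2,s4,s5} and {s6}.
On input R, block {s1,s2,s4,s5} splits into {s2,s4,s5} and {s1}.
On input R, block {s2,s4,s5} splits into {s4,s5} and {s2}.
On input L, block {s4,s5} splits into {s4} and {s5}.
The partition is now stable with 6 blocks: {s4} | {s3} | {s6} | {s1} | {s2} | {s5}.
The equivalence class containing s5 is {s5}, of size 1.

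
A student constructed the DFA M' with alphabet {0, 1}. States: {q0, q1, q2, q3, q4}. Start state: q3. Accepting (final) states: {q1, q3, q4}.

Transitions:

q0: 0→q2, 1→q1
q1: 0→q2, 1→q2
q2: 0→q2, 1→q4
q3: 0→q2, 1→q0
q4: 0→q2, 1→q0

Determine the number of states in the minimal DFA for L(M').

Every state is reachable, so we keep all 5.
Initial partition by acceptance: {q1,q3,q4} | {q0,q2}.
No further refinement is possible. Final partition (2 blocks): {q1,q3,q4} | {q0,q2}.

2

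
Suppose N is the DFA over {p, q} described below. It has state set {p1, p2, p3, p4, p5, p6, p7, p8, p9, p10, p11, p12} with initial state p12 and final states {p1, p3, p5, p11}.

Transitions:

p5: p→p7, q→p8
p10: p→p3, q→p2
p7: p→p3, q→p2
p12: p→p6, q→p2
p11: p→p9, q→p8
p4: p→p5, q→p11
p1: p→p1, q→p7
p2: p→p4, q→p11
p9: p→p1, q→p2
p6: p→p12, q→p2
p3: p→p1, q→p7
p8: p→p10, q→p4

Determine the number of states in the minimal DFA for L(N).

All states are reachable from the start state.
P0 = {p1,p3,p5,p11} | {p2,p4,p6,p7,p8,p9,p10,p12}.
Split {p1,p3,p5,p11} by δ(·,p) → {p1,p3} and {p5,p11}.
Refine {p2,p4,p6,p7,p8,p9,p10,p12} on symbol p: members go to different blocks, giving {p2,p6,p8,p12} and {p7,p9,p10} and {p4}.
Refine {p2,p6,p8,p12} on symbol p: members go to different blocks, giving {p6,p12} and {p2} and {p8}.
The partition is now stable with 7 blocks: {p1,p3} | {p6,p12} | {p5,p11} | {p7,p9,p10} | {p4} | {p2} | {p8}.

7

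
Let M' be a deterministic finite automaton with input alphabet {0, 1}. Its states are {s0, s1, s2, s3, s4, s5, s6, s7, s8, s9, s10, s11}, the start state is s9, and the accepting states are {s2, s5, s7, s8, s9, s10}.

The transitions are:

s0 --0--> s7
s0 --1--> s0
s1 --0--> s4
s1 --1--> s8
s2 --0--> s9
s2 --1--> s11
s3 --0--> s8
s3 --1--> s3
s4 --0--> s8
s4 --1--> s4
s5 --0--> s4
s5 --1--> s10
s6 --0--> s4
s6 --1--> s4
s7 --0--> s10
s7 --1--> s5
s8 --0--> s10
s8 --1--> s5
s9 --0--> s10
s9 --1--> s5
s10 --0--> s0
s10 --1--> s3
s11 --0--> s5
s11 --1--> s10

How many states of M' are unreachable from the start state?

4

Starting at s9 and following transitions, the reachable set is {s0, s3, s4, s5, s7, s8, s9, s10}. That leaves s1, s2, s6, s11 unreachable — 4 in total.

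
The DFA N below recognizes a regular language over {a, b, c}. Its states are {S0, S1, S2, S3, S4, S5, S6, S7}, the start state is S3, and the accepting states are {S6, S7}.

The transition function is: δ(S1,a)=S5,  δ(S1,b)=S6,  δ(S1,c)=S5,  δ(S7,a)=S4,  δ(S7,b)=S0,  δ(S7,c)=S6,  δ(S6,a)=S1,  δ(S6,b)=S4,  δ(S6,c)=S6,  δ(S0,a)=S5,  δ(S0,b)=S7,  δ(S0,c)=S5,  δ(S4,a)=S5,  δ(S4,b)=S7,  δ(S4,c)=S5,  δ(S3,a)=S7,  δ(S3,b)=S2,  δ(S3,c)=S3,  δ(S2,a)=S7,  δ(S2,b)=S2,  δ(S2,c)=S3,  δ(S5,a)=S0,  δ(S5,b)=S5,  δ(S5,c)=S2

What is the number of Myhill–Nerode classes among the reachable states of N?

4

P0 = {S6,S7} | {S0,S1,S2,S3,S4,S5}.
Split {S0,S1,S2,S3,S4,S5} by δ(·,a) → {S0,S1,S4,S5} and {S2,S3}.
Split {S0,S1,S4,S5} by δ(·,b) → {S0,S1,S4} and {S5}.
No further refinement is possible. Final partition (4 blocks): {S6,S7} | {S0,S1,S4} | {S2,S3} | {S5}.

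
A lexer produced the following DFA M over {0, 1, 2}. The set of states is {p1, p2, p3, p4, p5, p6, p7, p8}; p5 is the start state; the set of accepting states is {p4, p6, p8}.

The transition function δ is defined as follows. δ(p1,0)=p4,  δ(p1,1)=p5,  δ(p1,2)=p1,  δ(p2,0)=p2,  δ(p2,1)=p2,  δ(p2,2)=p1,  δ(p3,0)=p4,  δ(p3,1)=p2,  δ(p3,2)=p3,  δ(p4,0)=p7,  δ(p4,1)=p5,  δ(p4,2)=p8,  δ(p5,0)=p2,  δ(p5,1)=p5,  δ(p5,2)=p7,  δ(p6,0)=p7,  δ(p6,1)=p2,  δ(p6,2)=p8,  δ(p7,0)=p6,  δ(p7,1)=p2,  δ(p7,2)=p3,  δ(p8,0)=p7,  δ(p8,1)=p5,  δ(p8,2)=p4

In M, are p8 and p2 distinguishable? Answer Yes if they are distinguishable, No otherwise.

Every state is reachable, so we keep all 8.
Start with accepting vs non-accepting: {p4,p6,p8} | {p1,p2,p3,p5,p7}.
Split {p1,p2,p3,p5,p7} by δ(·,0) → {p1,p3,p7} and {p2,p5}.
No further refinement is possible. Final partition (3 blocks): {p4,p6,p8} | {p1,p3,p7} | {p2,p5}.
p8 and p2 end up in different blocks, so they are distinguishable. For instance, the string 'ε' is accepted from only p8.

Yes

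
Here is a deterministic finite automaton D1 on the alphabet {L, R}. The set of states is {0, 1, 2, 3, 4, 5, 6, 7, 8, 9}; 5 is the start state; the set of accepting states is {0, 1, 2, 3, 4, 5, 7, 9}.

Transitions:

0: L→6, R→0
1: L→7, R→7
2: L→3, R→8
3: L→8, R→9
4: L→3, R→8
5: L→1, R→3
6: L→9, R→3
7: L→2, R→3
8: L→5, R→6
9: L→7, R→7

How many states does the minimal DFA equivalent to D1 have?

7

Reachable states from the start: {1,2,3,5,6,7,8,9}. Unreachable: {0,4} — drop them.
Start with accepting vs non-accepting: {1,2,3,5,7,9} | {6,8}.
On input L, block {1,2,3,5,7,9} splits into {1,2,5,7,9} and {3}.
Split {1,2,5,7,9} by δ(·,L) → {1,5,7,9} and {2}.
On input L, block {1,5,7,9} splits into {1,5,9} and {7}.
Split {1,5,9} by δ(·,L) → {1,9} and {5}.
On input L, block {6,8} splits into {6} and {8}.
The partition is now stable with 7 blocks: {1,9} | {6} | {3} | {2} | {7} | {5} | {8}.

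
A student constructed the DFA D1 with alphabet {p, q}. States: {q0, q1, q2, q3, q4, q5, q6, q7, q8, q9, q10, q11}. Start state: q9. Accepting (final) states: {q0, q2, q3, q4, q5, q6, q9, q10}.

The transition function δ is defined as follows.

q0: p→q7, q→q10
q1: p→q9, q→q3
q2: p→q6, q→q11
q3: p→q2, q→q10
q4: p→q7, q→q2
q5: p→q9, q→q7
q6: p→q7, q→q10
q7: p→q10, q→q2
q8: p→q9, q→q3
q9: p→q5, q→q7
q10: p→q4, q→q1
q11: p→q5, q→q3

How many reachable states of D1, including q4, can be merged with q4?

2

States {q0,q8} cannot be reached from the start state, so discard them.
Start with accepting vs non-accepting: {q2,q3,q4,q5,q6,q9,q10} | {q1,q7,q11}.
Split {q2,q3,q4,q5,q6,q9,q10} by δ(·,p) → {q2,q3,q5,q9,q10} and {q4,q6}.
Refine {q2,q3,q5,q9,q10} on symbol p: members go to different blocks, giving {q3,q5,q9} and {q2,q10}.
Refine {q3,q5,q9} on symbol p: members go to different blocks, giving {q5,q9} and {q3}.
Refine {q1,q7,q11} on symbol p: members go to different blocks, giving {q1,q11} and {q7}.
The partition is now stable with 6 blocks: {q5,q9} | {q1,q11} | {q4,q6} | {q2,q10} | {q3} | {q7}.
State q4 belongs to the block {q4,q6}, which has 2 states.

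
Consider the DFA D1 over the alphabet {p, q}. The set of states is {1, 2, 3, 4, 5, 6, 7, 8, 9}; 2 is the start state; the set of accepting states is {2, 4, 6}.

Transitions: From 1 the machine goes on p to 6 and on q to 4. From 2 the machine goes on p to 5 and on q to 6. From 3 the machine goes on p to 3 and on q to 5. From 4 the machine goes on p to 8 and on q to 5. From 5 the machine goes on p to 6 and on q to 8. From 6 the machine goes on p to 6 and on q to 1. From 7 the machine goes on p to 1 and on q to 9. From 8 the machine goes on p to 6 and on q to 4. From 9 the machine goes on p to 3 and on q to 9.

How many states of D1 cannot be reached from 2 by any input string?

3

Starting at 2 and following transitions, the reachable set is {1, 2, 4, 5, 6, 8}. That leaves 3, 7, 9 unreachable — 3 in total.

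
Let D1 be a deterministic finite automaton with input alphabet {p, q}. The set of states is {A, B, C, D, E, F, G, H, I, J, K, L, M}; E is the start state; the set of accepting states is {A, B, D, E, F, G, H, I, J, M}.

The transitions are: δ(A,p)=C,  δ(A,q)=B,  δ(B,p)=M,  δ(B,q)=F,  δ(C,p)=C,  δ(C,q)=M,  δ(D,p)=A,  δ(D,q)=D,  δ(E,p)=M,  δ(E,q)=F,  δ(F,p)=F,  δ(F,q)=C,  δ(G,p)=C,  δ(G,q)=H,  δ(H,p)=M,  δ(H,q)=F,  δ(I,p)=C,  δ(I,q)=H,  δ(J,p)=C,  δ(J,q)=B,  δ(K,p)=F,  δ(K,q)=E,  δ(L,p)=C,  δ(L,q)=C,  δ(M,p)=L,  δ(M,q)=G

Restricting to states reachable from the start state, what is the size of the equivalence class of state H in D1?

First remove the unreachable states {A,B,D,I,J,K}; 7 states remain.
Start with accepting vs non-accepting: {E,F,G,H,M} | {C,L}.
Split {E,F,G,H,M} by δ(·,p) → {E,F,H} and {G,M}.
Split {E,F,H} by δ(·,p) → {E,H} and {F}.
Refine {C,L} on symbol q: members go to different blocks, giving {C} and {L}.
On input p, block {G,M} splits into {G} and {M}.
Stable partition: {E,H} | {C} | {G} | {F} | {L} | {M} — 6 equivalence classes.
The equivalence class containing H is {E,H}, of size 2.

2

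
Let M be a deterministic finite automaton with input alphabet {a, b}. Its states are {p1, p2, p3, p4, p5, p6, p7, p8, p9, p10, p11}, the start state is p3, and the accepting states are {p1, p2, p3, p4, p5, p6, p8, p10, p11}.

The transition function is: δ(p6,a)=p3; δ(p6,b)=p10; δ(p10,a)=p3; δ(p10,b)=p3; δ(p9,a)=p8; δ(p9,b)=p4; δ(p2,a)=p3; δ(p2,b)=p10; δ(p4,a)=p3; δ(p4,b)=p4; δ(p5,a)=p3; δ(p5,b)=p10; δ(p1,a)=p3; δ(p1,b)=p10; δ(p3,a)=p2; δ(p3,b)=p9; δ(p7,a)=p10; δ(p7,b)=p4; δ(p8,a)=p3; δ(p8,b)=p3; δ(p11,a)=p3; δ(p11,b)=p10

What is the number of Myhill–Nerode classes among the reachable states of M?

First remove the unreachable states {p1,p5,p6,p7,p11}; 6 states remain.
Initial partition by acceptance: {p2,p3,p4,p8,p10} | {p9}.
Split {p2,p3,p4,p8,p10} by δ(·,b) → {p2,p4,p8,p10} and {p3}.
Refine {p2,p4,p8,p10} on symbol b: members go to different blocks, giving {p2,p4} and {p8,p10}.
Refine {p2,p4} on symbol b: members go to different blocks, giving {p2} and {p4}.
The partition is now stable with 5 blocks: {p2} | {p9} | {p3} | {p8,p10} | {p4}.

5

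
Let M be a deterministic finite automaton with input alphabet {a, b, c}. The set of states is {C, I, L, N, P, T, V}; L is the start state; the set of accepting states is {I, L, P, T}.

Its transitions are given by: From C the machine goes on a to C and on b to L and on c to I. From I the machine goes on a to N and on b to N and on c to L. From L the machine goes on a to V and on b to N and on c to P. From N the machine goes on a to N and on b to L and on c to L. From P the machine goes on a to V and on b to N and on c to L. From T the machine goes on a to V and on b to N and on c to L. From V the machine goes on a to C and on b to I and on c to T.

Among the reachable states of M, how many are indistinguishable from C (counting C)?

Every state is reachable, so we keep all 7.
P0 = {I,L,P,T} | {C,N,V}.
Stable partition: {I,L,P,T} | {C,N,V} — 2 equivalence classes.
The equivalence class containing C is {C,N,V}, of size 3.

3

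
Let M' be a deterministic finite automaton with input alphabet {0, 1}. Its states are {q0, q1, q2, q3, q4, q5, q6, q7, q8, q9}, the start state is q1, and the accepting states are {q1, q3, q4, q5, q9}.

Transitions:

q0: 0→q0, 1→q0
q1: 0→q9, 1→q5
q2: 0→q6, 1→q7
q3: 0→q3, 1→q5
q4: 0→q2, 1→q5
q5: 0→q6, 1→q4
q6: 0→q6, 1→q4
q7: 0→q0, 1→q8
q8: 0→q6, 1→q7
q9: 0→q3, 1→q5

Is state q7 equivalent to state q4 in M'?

No

P0 = {q1,q3,q4,q5,q9} | {q0,q2,q6,q7,q8}.
Refine {q1,q3,q4,q5,q9} on symbol 0: members go to different blocks, giving {q1,q3,q9} and {q4,q5}.
On input 1, block {q0,q2,q6,q7,q8} splits into {q0,q2,q7,q8} and {q6}.
On input 0, block {q0,q2,q7,q8} splits into {q0,q7} and {q2,q8}.
On input 1, block {q0,q7} splits into {q0} and {q7}.
Split {q4,q5} by δ(·,0) → {q4} and {q5}.
Stable partition: {q1,q3,q9} | {q0} | {q4} | {q6} | {q2,q8} | {q7} | {q5} — 7 equivalence classes.
q7 and q4 end up in different blocks, so they are distinguishable. For instance, the string 'ε' is accepted from only q4.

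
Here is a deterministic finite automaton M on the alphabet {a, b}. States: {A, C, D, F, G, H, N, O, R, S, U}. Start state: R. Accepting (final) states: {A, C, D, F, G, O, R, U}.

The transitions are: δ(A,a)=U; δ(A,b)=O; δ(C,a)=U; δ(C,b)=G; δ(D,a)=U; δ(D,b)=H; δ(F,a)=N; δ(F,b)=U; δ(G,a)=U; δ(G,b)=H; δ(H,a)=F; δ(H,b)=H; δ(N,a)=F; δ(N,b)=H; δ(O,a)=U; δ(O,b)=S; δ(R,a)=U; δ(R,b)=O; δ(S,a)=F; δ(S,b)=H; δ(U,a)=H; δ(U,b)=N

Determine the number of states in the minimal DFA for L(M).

5

States {A,C,D,G} cannot be reached from the start state, so discard them.
Start with accepting vs non-accepting: {F,O,R,U} | {H,N,S}.
Split {F,O,R,U} by δ(·,a) → {O,R} and {F,U}.
Split {O,R} by δ(·,b) → {R} and {O}.
On input b, block {F,U} splits into {F} and {U}.
No further refinement is possible. Final partition (5 blocks): {R} | {H,N,S} | {F} | {O} | {U}.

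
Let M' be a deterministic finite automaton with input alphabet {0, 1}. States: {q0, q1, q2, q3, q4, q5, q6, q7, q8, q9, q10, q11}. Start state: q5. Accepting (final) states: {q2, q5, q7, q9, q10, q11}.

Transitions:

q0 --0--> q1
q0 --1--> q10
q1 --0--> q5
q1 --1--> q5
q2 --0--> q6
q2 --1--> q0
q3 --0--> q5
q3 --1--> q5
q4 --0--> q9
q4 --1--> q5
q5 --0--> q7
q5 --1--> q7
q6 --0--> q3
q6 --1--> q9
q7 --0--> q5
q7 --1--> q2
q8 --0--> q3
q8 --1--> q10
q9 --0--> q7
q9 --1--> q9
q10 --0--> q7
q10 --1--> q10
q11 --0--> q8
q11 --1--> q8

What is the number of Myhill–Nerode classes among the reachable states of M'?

States {q4,q8,q11} cannot be reached from the start state, so discard them.
Initial partition by acceptance: {q2,q5,q7,q9,q10} | {q0,q1,q3,q6}.
Split {q2,q5,q7,q9,q10} by δ(·,0) → {q5,q7,q9,q10} and {q2}.
Refine {q5,q7,q9,q10} on symbol 1: members go to different blocks, giving {q5,q9,q10} and {q7}.
On input 1, block {q5,q9,q10} splits into {q9,q10} and {q5}.
Split {q0,q1,q3,q6} by δ(·,0) → {q0,q6} and {q1,q3}.
No further refinement is possible. Final partition (6 blocks): {q9,q10} | {q0,q6} | {q2} | {q7} | {q5} | {q1,q3}.

6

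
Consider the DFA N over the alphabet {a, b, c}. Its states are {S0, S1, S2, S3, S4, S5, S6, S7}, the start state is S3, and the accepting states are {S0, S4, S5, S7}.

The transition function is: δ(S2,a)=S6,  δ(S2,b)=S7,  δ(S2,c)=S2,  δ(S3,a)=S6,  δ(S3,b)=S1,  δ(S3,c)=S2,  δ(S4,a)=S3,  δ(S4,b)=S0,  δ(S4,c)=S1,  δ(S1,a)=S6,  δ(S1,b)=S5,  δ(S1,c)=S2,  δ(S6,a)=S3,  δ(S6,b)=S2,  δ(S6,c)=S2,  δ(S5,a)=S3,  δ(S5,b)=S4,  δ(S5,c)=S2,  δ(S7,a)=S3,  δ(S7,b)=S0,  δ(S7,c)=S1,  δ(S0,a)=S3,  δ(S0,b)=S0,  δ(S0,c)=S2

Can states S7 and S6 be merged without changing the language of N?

Every state is reachable, so we keep all 8.
Initial partition by acceptance: {S0,S4,S5,S7} | {S1,S2,S3,S6}.
On input b, block {S1,S2,S3,S6} splits into {S1,S2} and {S3,S6}.
The partition is now stable with 3 blocks: {S0,S4,S5,S7} | {S1,S2} | {S3,S6}.
S7 and S6 end up in different blocks, so they are distinguishable. For instance, the string 'ε' is accepted from only S7.

No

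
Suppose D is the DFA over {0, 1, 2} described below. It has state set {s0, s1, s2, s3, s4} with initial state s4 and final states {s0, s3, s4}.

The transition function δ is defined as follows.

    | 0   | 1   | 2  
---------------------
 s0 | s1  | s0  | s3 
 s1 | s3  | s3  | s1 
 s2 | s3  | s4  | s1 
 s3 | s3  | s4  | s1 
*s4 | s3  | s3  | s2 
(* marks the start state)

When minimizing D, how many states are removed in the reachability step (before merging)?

1

No path from s4 leads to s0; the other 4 states are all reachable.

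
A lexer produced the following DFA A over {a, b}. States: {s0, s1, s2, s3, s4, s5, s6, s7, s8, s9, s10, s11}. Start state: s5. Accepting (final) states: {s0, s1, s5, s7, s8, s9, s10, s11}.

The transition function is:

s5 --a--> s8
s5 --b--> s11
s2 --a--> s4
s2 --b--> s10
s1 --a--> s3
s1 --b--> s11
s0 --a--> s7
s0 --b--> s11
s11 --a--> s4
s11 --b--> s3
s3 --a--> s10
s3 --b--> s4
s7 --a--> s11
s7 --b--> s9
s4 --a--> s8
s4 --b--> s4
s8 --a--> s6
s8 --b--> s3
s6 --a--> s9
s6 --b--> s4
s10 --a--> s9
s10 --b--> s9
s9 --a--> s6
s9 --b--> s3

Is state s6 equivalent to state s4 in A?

Yes

First remove the unreachable states {s0,s1,s2,s7}; 8 states remain.
Start with accepting vs non-accepting: {s5,s8,s9,s10,s11} | {s3,s4,s6}.
Split {s5,s8,s9,s10,s11} by δ(·,a) → {s8,s9,s11} and {s5,s10}.
Refine {s3,s4,s6} on symbol a: members go to different blocks, giving {s4,s6} and {s3}.
No further refinement is possible. Final partition (4 blocks): {s8,s9,s11} | {s4,s6} | {s5,s10} | {s3}.
s6 and s4 lie in the same block of the stable partition, so they are equivalent — no string distinguishes them.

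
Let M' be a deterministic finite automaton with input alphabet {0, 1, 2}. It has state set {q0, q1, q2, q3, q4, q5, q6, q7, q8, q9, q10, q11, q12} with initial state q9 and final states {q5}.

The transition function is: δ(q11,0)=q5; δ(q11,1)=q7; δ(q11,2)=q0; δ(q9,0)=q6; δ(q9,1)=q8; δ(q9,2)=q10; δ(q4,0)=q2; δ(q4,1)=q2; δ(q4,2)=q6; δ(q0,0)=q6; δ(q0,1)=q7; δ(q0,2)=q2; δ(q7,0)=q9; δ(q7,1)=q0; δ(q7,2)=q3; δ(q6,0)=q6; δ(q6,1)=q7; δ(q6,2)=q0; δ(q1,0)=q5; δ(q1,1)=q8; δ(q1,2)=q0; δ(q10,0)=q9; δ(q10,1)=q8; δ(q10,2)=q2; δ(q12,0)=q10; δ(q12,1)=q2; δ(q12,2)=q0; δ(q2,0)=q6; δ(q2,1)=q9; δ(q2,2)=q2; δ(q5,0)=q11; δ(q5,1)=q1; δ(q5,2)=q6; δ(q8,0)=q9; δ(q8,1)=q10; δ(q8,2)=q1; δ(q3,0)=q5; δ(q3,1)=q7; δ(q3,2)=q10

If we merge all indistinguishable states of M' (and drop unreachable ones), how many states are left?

6

Reachable states from the start: {q0,q1,q2,q3,q5,q6,q7,q8,q9,q10,q11}. Unreachable: {q4,q12} — drop them.
P0 = {q5} | {q0,q1,q2,q3,q6,q7,q8,q9,q10,q11}.
Split {q0,q1,q2,q3,q6,q7,q8,q9,q10,q11} by δ(·,0) → {q0,q2,q6,q7,q8,q9,q10} and {q1,q3,q11}.
Split {q0,q2,q6,q7,q8,q9,q10} by δ(·,2) → {q0,q2,q6,q9,q10} and {q7,q8}.
Split {q0,q2,q6,q9,q10} by δ(·,1) → {q0,q6,q9,q10} and {q2}.
On input 2, block {q0,q6,q9,q10} splits into {q0,q10} and {q6,q9}.
No further refinement is possible. Final partition (6 blocks): {q5} | {q0,q10} | {q1,q3,q11} | {q7,q8} | {q2} | {q6,q9}.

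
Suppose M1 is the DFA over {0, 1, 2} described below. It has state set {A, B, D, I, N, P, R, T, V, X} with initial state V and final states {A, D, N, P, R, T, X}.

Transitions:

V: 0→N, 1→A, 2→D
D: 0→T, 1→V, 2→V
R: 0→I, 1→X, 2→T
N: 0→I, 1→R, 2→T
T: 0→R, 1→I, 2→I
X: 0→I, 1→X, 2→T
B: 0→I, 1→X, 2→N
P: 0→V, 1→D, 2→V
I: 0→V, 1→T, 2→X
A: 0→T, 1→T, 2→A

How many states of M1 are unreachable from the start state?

2

BFS from V reaches {A, D, I, N, R, T, V, X}; the 2 state(s) B, P are never visited.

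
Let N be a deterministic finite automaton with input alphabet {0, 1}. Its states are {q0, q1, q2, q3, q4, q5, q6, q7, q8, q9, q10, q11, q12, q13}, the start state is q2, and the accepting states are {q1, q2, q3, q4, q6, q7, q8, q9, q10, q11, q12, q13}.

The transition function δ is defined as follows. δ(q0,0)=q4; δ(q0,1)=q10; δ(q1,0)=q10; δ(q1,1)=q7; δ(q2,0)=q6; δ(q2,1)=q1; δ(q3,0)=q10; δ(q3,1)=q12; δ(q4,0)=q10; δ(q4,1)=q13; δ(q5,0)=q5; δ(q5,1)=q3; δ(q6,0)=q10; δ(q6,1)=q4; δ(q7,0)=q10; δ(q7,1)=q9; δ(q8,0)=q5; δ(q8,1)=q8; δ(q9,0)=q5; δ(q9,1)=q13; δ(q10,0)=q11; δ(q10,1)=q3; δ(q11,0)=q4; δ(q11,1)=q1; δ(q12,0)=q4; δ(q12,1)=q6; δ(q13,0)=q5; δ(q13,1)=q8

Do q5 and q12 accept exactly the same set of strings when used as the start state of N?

Reachable states from the start: {q1,q2,q3,q4,q5,q6,q7,q8,q9,q10,q11,q12,q13}. Unreachable: {q0} — drop them.
Initial partition by acceptance: {q1,q2,q3,q4,q6,q7,q8,q9,q10,q11,q12,q13} | {q5}.
Split {q1,q2,q3,q4,q6,q7,q8,q9,q10,q11,q12,q13} by δ(·,0) → {q1,q2,q3,q4,q6,q7,q10,q11,q12} and {q8,q9,q13}.
Refine {q1,q2,q3,q4,q6,q7,q10,q11,q12} on symbol 1: members go to different blocks, giving {q1,q2,q3,q6,q10,q11,q12} and {q4,q7}.
Refine {q1,q2,q3,q6,q10,q11,q12} on symbol 0: members go to different blocks, giving {q1,q2,q3,q6,q10} and {q11,q12}.
On input 0, block {q1,q2,q3,q6,q10} splits into {q1,q2,q3,q6} and {q10}.
Split {q1,q2,q3,q6} by δ(·,0) → {q1,q3,q6} and {q2}.
Refine {q1,q3,q6} on symbol 1: members go to different blocks, giving {q1,q6} and {q3}.
No further refinement is possible. Final partition (8 blocks): {q1,q6} | {q5} | {q8,q9,q13} | {q4,q7} | {q11,q12} | {q10} | {q2} | {q3}.
q5 and q12 end up in different blocks, so they are distinguishable. For instance, the string 'ε' is accepted from only q12.

No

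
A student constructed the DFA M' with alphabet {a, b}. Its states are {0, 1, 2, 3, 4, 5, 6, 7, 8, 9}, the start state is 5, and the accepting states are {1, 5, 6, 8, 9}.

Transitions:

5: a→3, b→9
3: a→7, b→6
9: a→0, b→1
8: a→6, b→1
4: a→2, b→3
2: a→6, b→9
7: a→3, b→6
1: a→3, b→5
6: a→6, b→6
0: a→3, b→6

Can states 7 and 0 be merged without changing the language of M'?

First remove the unreachable states {2,4,8}; 7 states remain.
Initial partition by acceptance: {1,5,6,9} | {0,3,7}.
Split {1,5,6,9} by δ(·,a) → {1,5,9} and {6}.
The partition is now stable with 3 blocks: {1,5,9} | {0,3,7} | {6}.
7 and 0 lie in the same block of the stable partition, so they are equivalent — no string distinguishes them.

Yes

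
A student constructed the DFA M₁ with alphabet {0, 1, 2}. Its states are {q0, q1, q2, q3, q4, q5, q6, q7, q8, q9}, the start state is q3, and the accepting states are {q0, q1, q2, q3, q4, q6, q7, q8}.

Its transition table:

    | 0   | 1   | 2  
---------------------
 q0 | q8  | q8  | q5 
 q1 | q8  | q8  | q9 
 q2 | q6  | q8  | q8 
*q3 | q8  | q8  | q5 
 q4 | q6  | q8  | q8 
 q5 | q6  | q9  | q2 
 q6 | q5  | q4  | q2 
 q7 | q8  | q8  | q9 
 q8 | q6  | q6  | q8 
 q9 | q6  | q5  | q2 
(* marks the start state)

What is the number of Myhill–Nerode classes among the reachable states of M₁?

Reachable states from the start: {q2,q3,q4,q5,q6,q8,q9}. Unreachable: {q0,q1,q7} — drop them.
P0 = {q2,q3,q4,q6,q8} | {q5,q9}.
Refine {q2,q3,q4,q6,q8} on symbol 0: members go to different blocks, giving {q2,q3,q4,q8} and {q6}.
On input 0, block {q2,q3,q4,q8} splits into {q2,q4,q8} and {q3}.
On input 1, block {q2,q4,q8} splits into {q2,q4} and {q8}.
No further refinement is possible. Final partition (5 blocks): {q2,q4} | {q5,q9} | {q6} | {q3} | {q8}.

5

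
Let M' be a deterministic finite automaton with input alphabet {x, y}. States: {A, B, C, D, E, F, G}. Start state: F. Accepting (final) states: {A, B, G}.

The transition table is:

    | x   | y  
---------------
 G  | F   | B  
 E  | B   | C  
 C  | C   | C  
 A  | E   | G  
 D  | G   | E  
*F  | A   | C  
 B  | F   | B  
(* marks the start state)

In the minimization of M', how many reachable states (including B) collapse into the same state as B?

Reachable states from the start: {A,B,C,E,F,G}. Unreachable: {D} — drop them.
Initial partition by acceptance: {A,B,G} | {C,E,F}.
On input x, block {C,E,F} splits into {E,F} and {C}.
No further refinement is possible. Final partition (3 blocks): {A,B,G} | {E,F} | {C}.
The equivalence class containing B is {A,B,G}, of size 3.

3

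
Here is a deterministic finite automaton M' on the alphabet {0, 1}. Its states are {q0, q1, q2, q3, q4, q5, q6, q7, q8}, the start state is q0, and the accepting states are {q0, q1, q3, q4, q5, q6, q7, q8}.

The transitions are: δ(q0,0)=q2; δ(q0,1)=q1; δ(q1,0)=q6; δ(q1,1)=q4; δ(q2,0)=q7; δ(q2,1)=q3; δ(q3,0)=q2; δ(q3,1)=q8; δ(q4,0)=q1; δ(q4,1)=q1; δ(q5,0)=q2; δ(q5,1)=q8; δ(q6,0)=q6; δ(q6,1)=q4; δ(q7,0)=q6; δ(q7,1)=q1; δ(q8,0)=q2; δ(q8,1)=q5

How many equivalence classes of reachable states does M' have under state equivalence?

4

All states are reachable from the start state.
Initial partition by acceptance: {q0,q1,q3,q4,q5,q6,q7,q8} | {q2}.
Refine {q0,q1,q3,q4,q5,q6,q7,q8} on symbol 0: members go to different blocks, giving {q0,q3,q5,q8} and {q1,q4,q6,q7}.
Split {q0,q3,q5,q8} by δ(·,1) → {q3,q5,q8} and {q0}.
Stable partition: {q3,q5,q8} | {q2} | {q1,q4,q6,q7} | {q0} — 4 equivalence classes.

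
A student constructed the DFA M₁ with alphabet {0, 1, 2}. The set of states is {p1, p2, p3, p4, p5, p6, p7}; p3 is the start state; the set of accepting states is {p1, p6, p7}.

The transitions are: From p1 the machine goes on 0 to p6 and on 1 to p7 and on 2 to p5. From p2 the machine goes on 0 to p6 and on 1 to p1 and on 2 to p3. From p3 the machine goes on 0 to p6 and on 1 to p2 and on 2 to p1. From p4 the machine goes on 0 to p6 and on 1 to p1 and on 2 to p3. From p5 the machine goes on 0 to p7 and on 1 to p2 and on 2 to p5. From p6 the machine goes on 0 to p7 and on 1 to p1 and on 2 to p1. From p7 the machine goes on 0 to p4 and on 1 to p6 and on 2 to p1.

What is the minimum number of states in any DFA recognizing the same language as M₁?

6

All states are reachable from the start state.
P0 = {p1,p6,p7} | {p2,p3,p4,p5}.
On input 0, block {p1,p6,p7} splits into {p1,p6} and {p7}.
On input 0, block {p1,p6} splits into {p1} and {p6}.
Split {p2,p3,p4,p5} by δ(·,0) → {p2,p3,p4} and {p5}.
On input 1, block {p2,p3,p4} splits into {p2,p4} and {p3}.
No further refinement is possible. Final partition (6 blocks): {p1} | {p2,p4} | {p7} | {p6} | {p5} | {p3}.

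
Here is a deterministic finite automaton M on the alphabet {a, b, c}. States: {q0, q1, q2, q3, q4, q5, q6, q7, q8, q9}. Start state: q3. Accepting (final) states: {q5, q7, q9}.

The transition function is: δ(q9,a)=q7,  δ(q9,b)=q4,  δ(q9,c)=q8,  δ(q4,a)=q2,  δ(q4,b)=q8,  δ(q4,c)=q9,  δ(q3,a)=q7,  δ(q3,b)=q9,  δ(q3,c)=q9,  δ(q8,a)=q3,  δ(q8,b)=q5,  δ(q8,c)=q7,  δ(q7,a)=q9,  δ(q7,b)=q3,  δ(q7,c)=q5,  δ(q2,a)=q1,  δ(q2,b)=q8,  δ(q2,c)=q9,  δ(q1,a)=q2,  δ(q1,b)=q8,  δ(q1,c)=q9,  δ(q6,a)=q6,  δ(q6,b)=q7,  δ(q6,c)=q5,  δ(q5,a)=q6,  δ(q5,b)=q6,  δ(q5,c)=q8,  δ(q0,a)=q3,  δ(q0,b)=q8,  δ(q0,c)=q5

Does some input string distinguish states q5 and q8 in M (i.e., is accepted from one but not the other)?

Reachable states from the start: {q1,q2,q3,q4,q5,q6,q7,q8,q9}. Unreachable: {q0} — drop them.
Start with accepting vs non-accepting: {q5,q7,q9} | {q1,q2,q3,q4,q6,q8}.
On input a, block {q5,q7,q9} splits into {q7,q9} and {q5}.
Split {q7,q9} by δ(·,c) → {q7} and {q9}.
On input a, block {q1,q2,q3,q4,q6,q8} splits into {q1,q2,q4,q6,q8} and {q3}.
Split {q1,q2,q4,q6,q8} by δ(·,a) → {q1,q2,q4,q6} and {q8}.
Split {q1,q2,q4,q6} by δ(·,b) → {q1,q2,q4} and {q6}.
The partition is now stable with 7 blocks: {q7} | {q1,q2,q4} | {q5} | {q9} | {q3} | {q8} | {q6}.
q5 and q8 end up in different blocks, so they are distinguishable. For instance, the string 'ε' is accepted from only q5.

Yes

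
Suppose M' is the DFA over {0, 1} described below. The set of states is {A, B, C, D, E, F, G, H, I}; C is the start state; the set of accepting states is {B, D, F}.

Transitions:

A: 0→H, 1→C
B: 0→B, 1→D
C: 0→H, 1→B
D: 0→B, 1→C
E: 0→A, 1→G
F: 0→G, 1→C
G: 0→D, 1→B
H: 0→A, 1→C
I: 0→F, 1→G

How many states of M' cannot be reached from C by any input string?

4

Starting at C and following transitions, the reachable set is {A, B, C, D, H}. That leaves E, F, G, I unreachable — 4 in total.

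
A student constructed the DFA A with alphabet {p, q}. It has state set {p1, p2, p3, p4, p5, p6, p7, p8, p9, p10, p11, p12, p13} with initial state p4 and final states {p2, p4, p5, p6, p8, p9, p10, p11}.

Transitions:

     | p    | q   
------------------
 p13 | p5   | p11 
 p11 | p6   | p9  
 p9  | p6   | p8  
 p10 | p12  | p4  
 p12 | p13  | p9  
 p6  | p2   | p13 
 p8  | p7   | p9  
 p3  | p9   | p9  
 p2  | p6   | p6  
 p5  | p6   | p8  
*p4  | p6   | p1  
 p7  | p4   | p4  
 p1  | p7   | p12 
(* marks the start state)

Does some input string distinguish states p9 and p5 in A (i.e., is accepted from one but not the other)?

No

States {p3,p10} cannot be reached from the start state, so discard them.
Start with accepting vs non-accepting: {p2,p4,p5,p6,p8,p9,p11} | {p1,p7,p12,p13}.
Split {p2,p4,p5,p6,p8,p9,p11} by δ(·,p) → {p2,p4,p5,p6,p9,p11} and {p8}.
Refine {p2,p4,p5,p6,p9,p11} on symbol q: members go to different blocks, giving {p2,p11} and {p4,p6} and {p5,p9}.
On input q, block {p2,p11} splits into {p2} and {p11}.
Refine {p1,p7,p12,p13} on symbol p: members go to different blocks, giving {p1,p12} and {p7} and {p13}.
Refine {p1,p12} on symbol p: members go to different blocks, giving {p1} and {p12}.
Split {p4,p6} by δ(·,p) → {p4} and {p6}.
The partition is now stable with 10 blocks: {p2} | {p1} | {p8} | {p4} | {p5,p9} | {p11} | {p7} | {p13} | {p12} | {p6}.
p9 and p5 lie in the same block of the stable partition, so they are equivalent — no string distinguishes them.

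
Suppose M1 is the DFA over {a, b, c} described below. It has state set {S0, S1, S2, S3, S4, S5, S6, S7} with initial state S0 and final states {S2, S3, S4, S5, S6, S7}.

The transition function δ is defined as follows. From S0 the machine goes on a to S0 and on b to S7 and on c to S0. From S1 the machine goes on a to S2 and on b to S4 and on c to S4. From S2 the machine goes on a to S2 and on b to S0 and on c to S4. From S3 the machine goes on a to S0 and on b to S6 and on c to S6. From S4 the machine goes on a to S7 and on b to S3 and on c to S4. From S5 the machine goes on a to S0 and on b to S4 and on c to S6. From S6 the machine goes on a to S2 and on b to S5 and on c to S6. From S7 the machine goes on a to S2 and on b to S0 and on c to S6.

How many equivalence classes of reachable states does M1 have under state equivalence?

4

Reachable states from the start: {S0,S2,S3,S4,S5,S6,S7}. Unreachable: {S1} — drop them.
Initial partition by acceptance: {S2,S3,S4,S5,S6,S7} | {S0}.
Refine {S2,S3,S4,S5,S6,S7} on symbol a: members go to different blocks, giving {S2,S4,S6,S7} and {S3,S5}.
On input b, block {S2,S4,S6,S7} splits into {S2,S7} and {S4,S6}.
Stable partition: {S2,S7} | {S0} | {S3,S5} | {S4,S6} — 4 equivalence classes.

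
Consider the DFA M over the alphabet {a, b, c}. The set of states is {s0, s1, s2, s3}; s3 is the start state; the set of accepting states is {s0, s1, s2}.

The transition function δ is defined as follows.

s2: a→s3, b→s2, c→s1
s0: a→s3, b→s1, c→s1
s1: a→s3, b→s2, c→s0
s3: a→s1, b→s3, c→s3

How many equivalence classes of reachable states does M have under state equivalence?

Initial partition by acceptance: {s0,s1,s2} | {s3}.
No further refinement is possible. Final partition (2 blocks): {s0,s1,s2} | {s3}.

2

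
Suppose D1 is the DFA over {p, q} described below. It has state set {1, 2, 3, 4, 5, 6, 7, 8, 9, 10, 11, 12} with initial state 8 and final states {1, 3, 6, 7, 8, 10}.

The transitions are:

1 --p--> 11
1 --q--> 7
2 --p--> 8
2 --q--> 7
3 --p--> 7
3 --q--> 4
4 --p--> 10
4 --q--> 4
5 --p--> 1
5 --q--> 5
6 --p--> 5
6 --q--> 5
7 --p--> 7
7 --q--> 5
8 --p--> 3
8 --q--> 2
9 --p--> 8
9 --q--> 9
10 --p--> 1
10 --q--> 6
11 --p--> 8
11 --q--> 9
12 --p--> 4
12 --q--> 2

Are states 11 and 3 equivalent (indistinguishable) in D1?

First remove the unreachable states {12}; 11 states remain.
Start with accepting vs non-accepting: {1,3,6,7,8,10} | {2,4,5,9,11}.
On input p, block {1,3,6,7,8,10} splits into {3,7,8,10} and {1,6}.
On input p, block {3,7,8,10} splits into {3,7,8} and {10}.
Split {2,4,5,9,11} by δ(·,p) → {2,9,11} and {4} and {5}.
Refine {3,7,8} on symbol q: members go to different blocks, giving {3} and {7} and {8}.
Refine {2,9,11} on symbol q: members go to different blocks, giving {9,11} and {2}.
Split {1,6} by δ(·,p) → {1} and {6}.
No further refinement is possible. Final partition (10 blocks): {3} | {9,11} | {1} | {10} | {4} | {5} | {7} | {8} | {2} | {6}.
11 and 3 end up in different blocks, so they are distinguishable. For instance, the string 'ε' is accepted from only 3.

No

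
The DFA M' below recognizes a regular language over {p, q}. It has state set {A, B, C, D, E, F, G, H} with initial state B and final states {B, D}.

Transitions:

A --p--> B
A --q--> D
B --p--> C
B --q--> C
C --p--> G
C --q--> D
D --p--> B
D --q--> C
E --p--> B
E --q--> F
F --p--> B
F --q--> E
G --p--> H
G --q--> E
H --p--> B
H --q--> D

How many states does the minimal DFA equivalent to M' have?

6

States {A} cannot be reached from the start state, so discard them.
P0 = {B,D} | {C,E,F,G,H}.
On input p, block {B,D} splits into {B} and {D}.
Refine {C,E,F,G,H} on symbol p: members go to different blocks, giving {E,F,H} and {C,G}.
Split {E,F,H} by δ(·,q) → {E,F} and {H}.
Split {C,G} by δ(·,p) → {C} and {G}.
No further refinement is possible. Final partition (6 blocks): {B} | {E,F} | {D} | {C} | {H} | {G}.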